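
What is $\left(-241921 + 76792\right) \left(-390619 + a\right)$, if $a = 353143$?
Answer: $6188374404$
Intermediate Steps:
$\left(-241921 + 76792\right) \left(-390619 + a\right) = \left(-241921 + 76792\right) \left(-390619 + 353143\right) = \left(-165129\right) \left(-37476\right) = 6188374404$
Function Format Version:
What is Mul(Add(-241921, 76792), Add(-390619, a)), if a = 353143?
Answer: 6188374404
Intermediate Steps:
Mul(Add(-241921, 76792), Add(-390619, a)) = Mul(Add(-241921, 76792), Add(-390619, 353143)) = Mul(-165129, -37476) = 6188374404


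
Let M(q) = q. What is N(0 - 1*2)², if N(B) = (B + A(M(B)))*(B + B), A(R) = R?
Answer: 256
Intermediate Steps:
N(B) = 4*B² (N(B) = (B + B)*(B + B) = (2*B)*(2*B) = 4*B²)
N(0 - 1*2)² = (4*(0 - 1*2)²)² = (4*(0 - 2)²)² = (4*(-2)²)² = (4*4)² = 16² = 256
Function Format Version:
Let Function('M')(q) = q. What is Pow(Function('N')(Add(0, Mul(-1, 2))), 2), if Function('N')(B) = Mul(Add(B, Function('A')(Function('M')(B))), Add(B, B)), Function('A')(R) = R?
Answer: 256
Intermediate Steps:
Function('N')(B) = Mul(4, Pow(B, 2)) (Function('N')(B) = Mul(Add(B, B), Add(B, B)) = Mul(Mul(2, B), Mul(2, B)) = Mul(4, Pow(B, 2)))
Pow(Function('N')(Add(0, Mul(-1, 2))), 2) = Pow(Mul(4, Pow(Add(0, Mul(-1, 2)), 2)), 2) = Pow(Mul(4, Pow(Add(0, -2), 2)), 2) = Pow(Mul(4, Pow(-2, 2)), 2) = Pow(Mul(4, 4), 2) = Pow(16, 2) = 256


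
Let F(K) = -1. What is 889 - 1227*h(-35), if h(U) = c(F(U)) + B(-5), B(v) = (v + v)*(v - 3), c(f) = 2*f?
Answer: -94817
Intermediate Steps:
B(v) = 2*v*(-3 + v) (B(v) = (2*v)*(-3 + v) = 2*v*(-3 + v))
h(U) = 78 (h(U) = 2*(-1) + 2*(-5)*(-3 - 5) = -2 + 2*(-5)*(-8) = -2 + 80 = 78)
889 - 1227*h(-35) = 889 - 1227*78 = 889 - 95706 = -94817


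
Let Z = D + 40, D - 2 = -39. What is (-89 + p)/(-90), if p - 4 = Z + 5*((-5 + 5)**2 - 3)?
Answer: 97/90 ≈ 1.0778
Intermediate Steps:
D = -37 (D = 2 - 39 = -37)
Z = 3 (Z = -37 + 40 = 3)
p = -8 (p = 4 + (3 + 5*((-5 + 5)**2 - 3)) = 4 + (3 + 5*(0**2 - 3)) = 4 + (3 + 5*(0 - 3)) = 4 + (3 + 5*(-3)) = 4 + (3 - 15) = 4 - 12 = -8)
(-89 + p)/(-90) = (-89 - 8)/(-90) = -1/90*(-97) = 97/90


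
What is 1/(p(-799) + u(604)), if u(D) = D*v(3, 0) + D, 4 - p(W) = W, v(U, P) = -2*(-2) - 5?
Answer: 1/803 ≈ 0.0012453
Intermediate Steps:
v(U, P) = -1 (v(U, P) = 4 - 5 = -1)
p(W) = 4 - W
u(D) = 0 (u(D) = D*(-1) + D = -D + D = 0)
1/(p(-799) + u(604)) = 1/((4 - 1*(-799)) + 0) = 1/((4 + 799) + 0) = 1/(803 + 0) = 1/803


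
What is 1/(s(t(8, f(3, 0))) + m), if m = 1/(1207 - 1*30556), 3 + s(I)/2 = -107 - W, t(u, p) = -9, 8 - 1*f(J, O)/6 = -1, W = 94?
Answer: -29349/11974393 ≈ -0.0024510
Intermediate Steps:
f(J, O) = 54 (f(J, O) = 48 - 6*(-1) = 48 + 6 = 54)
s(I) = -408 (s(I) = -6 + 2*(-107 - 1*94) = -6 + 2*(-107 - 94) = -6 + 2*(-201) = -6 - 402 = -408)
m = -1/29349 (m = 1/(1207 - 30556) = 1/(-29349) = -1/29349 ≈ -3.4073e-5)
1/(s(t(8, f(3, 0))) + m) = 1/(-408 - 1/29349) = 1/(-11974393/29349) = -29349/11974393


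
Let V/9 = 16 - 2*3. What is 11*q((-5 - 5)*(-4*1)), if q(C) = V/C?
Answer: 99/4 ≈ 24.750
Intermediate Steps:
V = 90 (V = 9*(16 - 2*3) = 9*(16 - 1*6) = 9*(16 - 6) = 9*10 = 90)
q(C) = 90/C
11*q((-5 - 5)*(-4*1)) = 11*(90/(((-5 - 5)*(-4*1)))) = 11*(90/((-10*(-4)))) = 11*(90/40) = 11*(90*(1/40)) = 11*(9/4) = 99/4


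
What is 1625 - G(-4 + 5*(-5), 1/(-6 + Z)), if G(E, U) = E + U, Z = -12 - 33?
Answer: 84355/51 ≈ 1654.0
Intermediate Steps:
Z = -45
1625 - G(-4 + 5*(-5), 1/(-6 + Z)) = 1625 - ((-4 + 5*(-5)) + 1/(-6 - 45)) = 1625 - ((-4 - 25) + 1/(-51)) = 1625 - (-29 - 1/51) = 1625 - 1*(-1480/51) = 1625 + 1480/51 = 84355/51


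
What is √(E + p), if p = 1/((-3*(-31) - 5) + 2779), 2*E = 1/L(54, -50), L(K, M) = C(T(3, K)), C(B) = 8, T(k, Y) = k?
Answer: 31*√8601/11468 ≈ 0.25070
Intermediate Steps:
L(K, M) = 8
E = 1/16 (E = (½)/8 = (½)*(⅛) = 1/16 ≈ 0.062500)
p = 1/2867 (p = 1/((93 - 5) + 2779) = 1/(88 + 2779) = 1/2867 ≈ 0.00034880)
√(E + p) = √(1/16 + 1/2867) = √(2883/45872) = 31*√8601/11468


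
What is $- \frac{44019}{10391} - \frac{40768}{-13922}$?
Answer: $- \frac{94606115}{72331751} \approx -1.3079$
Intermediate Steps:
$- \frac{44019}{10391} - \frac{40768}{-13922} = \left(-44019\right) \frac{1}{10391} - - \frac{20384}{6961} = - \frac{44019}{10391} + \frac{20384}{6961} = - \frac{94606115}{72331751}$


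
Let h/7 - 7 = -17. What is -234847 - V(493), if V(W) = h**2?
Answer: -239747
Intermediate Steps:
h = -70 (h = 49 + 7*(-17) = 49 - 119 = -70)
V(W) = 4900 (V(W) = (-70)**2 = 4900)
-234847 - V(493) = -234847 - 1*4900 = -234847 - 4900 = -239747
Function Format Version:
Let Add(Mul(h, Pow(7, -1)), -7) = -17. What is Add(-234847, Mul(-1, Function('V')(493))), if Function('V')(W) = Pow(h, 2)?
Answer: -239747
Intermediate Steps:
h = -70 (h = Add(49, Mul(7, -17)) = Add(49, -119) = -70)
Function('V')(W) = 4900 (Function('V')(W) = Pow(-70, 2) = 4900)
Add(-234847, Mul(-1, Function('V')(493))) = Add(-234847, Mul(-1, 4900)) = Add(-234847, -4900) = -239747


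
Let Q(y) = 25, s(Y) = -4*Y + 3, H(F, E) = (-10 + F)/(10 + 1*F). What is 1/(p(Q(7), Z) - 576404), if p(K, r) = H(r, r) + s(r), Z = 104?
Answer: -57/32878522 ≈ -1.7337e-6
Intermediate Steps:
H(F, E) = (-10 + F)/(10 + F)
s(Y) = 3 - 4*Y
p(K, r) = 3 - 4*r + (-10 + r)/(10 + r) (p(K, r) = (-10 + r)/(10 + r) + (3 - 4*r) = 3 - 4*r + (-10 + r)/(10 + r))
1/(p(Q(7), Z) - 576404) = 1/(4*(5 - 1*104² - 9*104)/(10 + 104) - 576404) = 1/(4*(5 - 1*10816 - 936)/114 - 576404) = 1/(4*(1/114)*(5 - 10816 - 936) - 576404) = 1/(4*(1/114)*(-11747) - 576404) = 1/(-23494/57 - 576404) = 1/(-32878522/57) = -57/32878522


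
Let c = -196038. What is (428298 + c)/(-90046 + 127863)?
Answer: 232260/37817 ≈ 6.1417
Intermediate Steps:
(428298 + c)/(-90046 + 127863) = (428298 - 196038)/(-90046 + 127863) = 232260/37817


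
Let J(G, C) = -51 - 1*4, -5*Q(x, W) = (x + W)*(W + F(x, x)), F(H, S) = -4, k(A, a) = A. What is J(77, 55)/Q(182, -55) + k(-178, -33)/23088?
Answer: -3841477/86499192 ≈ -0.044411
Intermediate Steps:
Q(x, W) = -(-4 + W)*(W + x)/5 (Q(x, W) = -(x + W)*(W - 4)/5 = -(W + x)*(-4 + W)/5 = -(-4 + W)*(W + x)/5)
J(G, C) = -55 (J(G, C) = -51 - 4 = -55)
J(77, 55)/Q(182, -55) + k(-178, -33)/23088 = -55/(-⅕*(-55)² + (⅘)*(-55) + (⅘)*182 - ⅕*(-55)*182) - 178/23088 = -55/(-⅕*3025 - 44 + 728/5 + 2002) - 178*1/23088 = -55/(-605 - 44 + 728/5 + 2002) - 89/11544 = -55/7493/5 - 89/11544 = -55*5/7493 - 89/11544 = -275/7493 - 89/11544 = -3841477/86499192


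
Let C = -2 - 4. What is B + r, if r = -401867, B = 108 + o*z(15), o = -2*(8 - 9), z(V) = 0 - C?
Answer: -401747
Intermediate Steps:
C = -6
z(V) = 6 (z(V) = 0 - 1*(-6) = 0 + 6 = 6)
o = 2 (o = -2*(-1) = 2)
B = 120 (B = 108 + 2*6 = 108 + 12 = 120)
B + r = 120 - 401867 = -401747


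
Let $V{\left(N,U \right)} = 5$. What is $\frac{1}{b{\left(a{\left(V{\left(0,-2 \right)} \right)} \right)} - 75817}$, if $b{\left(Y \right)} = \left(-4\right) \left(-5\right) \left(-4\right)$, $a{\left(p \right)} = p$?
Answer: $- \frac{1}{75897} \approx -1.3176 \cdot 10^{-5}$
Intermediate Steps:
$b{\left(Y \right)} = -80$ ($b{\left(Y \right)} = 20 \left(-4\right) = -80$)
$\frac{1}{b{\left(a{\left(V{\left(0,-2 \right)} \right)} \right)} - 75817} = \frac{1}{-80 - 75817} = \frac{1}{-75897} = - \frac{1}{75897}$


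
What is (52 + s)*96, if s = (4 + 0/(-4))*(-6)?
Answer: 2688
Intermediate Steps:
s = -24 (s = (4 + 0*(-¼))*(-6) = (4 + 0)*(-6) = 4*(-6) = -24)
(52 + s)*96 = (52 - 24)*96 = 28*96 = 2688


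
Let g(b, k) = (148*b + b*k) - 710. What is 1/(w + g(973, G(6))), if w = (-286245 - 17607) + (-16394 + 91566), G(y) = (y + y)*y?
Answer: -1/15330 ≈ -6.5232e-5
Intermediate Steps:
G(y) = 2*y² (G(y) = (2*y)*y = 2*y²)
g(b, k) = -710 + 148*b + b*k
w = -228680 (w = -303852 + 75172 = -228680)
1/(w + g(973, G(6))) = 1/(-228680 + (-710 + 148*973 + 973*(2*6²))) = 1/(-228680 + (-710 + 144004 + 973*(2*36))) = 1/(-228680 + (-710 + 144004 + 973*72)) = 1/(-228680 + (-710 + 144004 + 70056)) = 1/(-228680 + 213350) = 1/(-15330) = -1/15330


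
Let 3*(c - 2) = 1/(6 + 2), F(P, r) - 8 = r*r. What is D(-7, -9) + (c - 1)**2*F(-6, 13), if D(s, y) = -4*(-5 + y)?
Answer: 47627/192 ≈ 248.06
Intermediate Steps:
F(P, r) = 8 + r**2 (F(P, r) = 8 + r*r = 8 + r**2)
c = 49/24 (c = 2 + 1/(3*(6 + 2)) = 2 + (1/3)/8 = 2 + (1/3)*(1/8) = 2 + 1/24 = 49/24 ≈ 2.0417)
D(s, y) = 20 - 4*y
D(-7, -9) + (c - 1)**2*F(-6, 13) = (20 - 4*(-9)) + (49/24 - 1)**2*(8 + 13**2) = (20 + 36) + (25/24)**2*(8 + 169) = 56 + (625/576)*177 = 56 + 36875/192 = 47627/192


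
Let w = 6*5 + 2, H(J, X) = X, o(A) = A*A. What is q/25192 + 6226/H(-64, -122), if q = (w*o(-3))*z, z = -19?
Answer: -9844561/192089 ≈ -51.250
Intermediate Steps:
o(A) = A²
w = 32 (w = 30 + 2 = 32)
q = -5472 (q = (32*(-3)²)*(-19) = (32*9)*(-19) = 288*(-19) = -5472)
q/25192 + 6226/H(-64, -122) = -5472/25192 + 6226/(-122) = -5472*1/25192 + 6226*(-1/122) = -684/3149 - 3113/61 = -9844561/192089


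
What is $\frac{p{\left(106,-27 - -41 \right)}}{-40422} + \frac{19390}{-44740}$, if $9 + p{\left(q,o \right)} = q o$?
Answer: $- \frac{21244352}{45212007} \approx -0.46988$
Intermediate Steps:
$p{\left(q,o \right)} = -9 + o q$ ($p{\left(q,o \right)} = -9 + q o = -9 + o q$)
$\frac{p{\left(106,-27 - -41 \right)}}{-40422} + \frac{19390}{-44740} = \frac{-9 + \left(-27 - -41\right) 106}{-40422} + \frac{19390}{-44740} = \left(-9 + \left(-27 + 41\right) 106\right) \left(- \frac{1}{40422}\right) + 19390 \left(- \frac{1}{44740}\right) = \left(-9 + 14 \cdot 106\right) \left(- \frac{1}{40422}\right) - \frac{1939}{4474} = \left(-9 + 1484\right) \left(- \frac{1}{40422}\right) - \frac{1939}{4474} = 1475 \left(- \frac{1}{40422}\right) - \frac{1939}{4474} = - \frac{1475}{40422} - \frac{1939}{4474} = - \frac{21244352}{45212007}$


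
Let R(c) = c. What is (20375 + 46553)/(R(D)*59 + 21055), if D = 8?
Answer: 66928/21527 ≈ 3.1090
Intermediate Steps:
(20375 + 46553)/(R(D)*59 + 21055) = (20375 + 46553)/(8*59 + 21055) = 66928/(472 + 21055) = 66928/21527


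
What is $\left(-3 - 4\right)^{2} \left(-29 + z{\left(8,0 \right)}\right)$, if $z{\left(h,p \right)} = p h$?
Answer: $-1421$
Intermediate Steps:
$z{\left(h,p \right)} = h p$
$\left(-3 - 4\right)^{2} \left(-29 + z{\left(8,0 \right)}\right) = \left(-3 - 4\right)^{2} \left(-29 + 8 \cdot 0\right) = \left(-7\right)^{2} \left(-29 + 0\right) = 49 \left(-29\right) = -1421$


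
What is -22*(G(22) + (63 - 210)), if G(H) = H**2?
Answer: -7414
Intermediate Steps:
-22*(G(22) + (63 - 210)) = -22*(22**2 + (63 - 210)) = -22*(484 - 147) = -22*337 = -7414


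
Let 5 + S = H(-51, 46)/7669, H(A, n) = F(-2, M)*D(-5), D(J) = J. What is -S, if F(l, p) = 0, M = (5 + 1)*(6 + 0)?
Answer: 5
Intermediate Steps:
M = 36 (M = 6*6 = 36)
H(A, n) = 0 (H(A, n) = 0*(-5) = 0)
S = -5 (S = -5 + 0/7669 = -5 + 0*(1/7669) = -5 + 0 = -5)
-S = -1*(-5) = 5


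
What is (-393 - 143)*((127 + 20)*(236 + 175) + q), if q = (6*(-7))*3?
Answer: -32315976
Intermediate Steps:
q = -126 (q = -42*3 = -126)
(-393 - 143)*((127 + 20)*(236 + 175) + q) = (-393 - 143)*((127 + 20)*(236 + 175) - 126) = -536*(147*411 - 126) = -536*(60417 - 126) = -536*60291 = -32315976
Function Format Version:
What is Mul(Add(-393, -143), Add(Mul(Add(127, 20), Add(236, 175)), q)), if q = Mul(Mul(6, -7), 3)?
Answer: -32315976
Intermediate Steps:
q = -126 (q = Mul(-42, 3) = -126)
Mul(Add(-393, -143), Add(Mul(Add(127, 20), Add(236, 175)), q)) = Mul(Add(-393, -143), Add(Mul(Add(127, 20), Add(236, 175)), -126)) = Mul(-536, Add(Mul(147, 411), -126)) = Mul(-536, Add(60417, -126)) = Mul(-536, 60291) = -32315976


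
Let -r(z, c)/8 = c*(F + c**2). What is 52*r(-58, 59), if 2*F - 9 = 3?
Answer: -85584928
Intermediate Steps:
F = 6 (F = 9/2 + (1/2)*3 = 9/2 + 3/2 = 6)
r(z, c) = -8*c*(6 + c**2)
52*r(-58, 59) = 52*(-8*59*(6 + 59**2)) = 52*(-8*59*(6 + 3481)) = 52*(-8*59*3487) = 52*(-1645864) = -85584928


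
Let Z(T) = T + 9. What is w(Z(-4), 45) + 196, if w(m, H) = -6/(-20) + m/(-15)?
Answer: 5879/30 ≈ 195.97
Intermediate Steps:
Z(T) = 9 + T
w(m, H) = 3/10 - m/15 (w(m, H) = -6*(-1/20) + m*(-1/15) = 3/10 - m/15)
w(Z(-4), 45) + 196 = (3/10 - (9 - 4)/15) + 196 = (3/10 - 1/15*5) + 196 = (3/10 - 1/3) + 196 = -1/30 + 196 = 5879/30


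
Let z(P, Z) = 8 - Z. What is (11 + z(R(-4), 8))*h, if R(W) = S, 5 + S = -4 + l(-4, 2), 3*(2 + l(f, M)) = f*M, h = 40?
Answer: 440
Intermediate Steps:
l(f, M) = -2 + M*f/3 (l(f, M) = -2 + (f*M)/3 = -2 + (M*f)/3 = -2 + M*f/3)
S = -41/3 (S = -5 + (-4 + (-2 + (⅓)*2*(-4))) = -5 + (-4 + (-2 - 8/3)) = -5 + (-4 - 14/3) = -5 - 26/3 = -41/3 ≈ -13.667)
R(W) = -41/3
(11 + z(R(-4), 8))*h = (11 + (8 - 1*8))*40 = (11 + (8 - 8))*40 = (11 + 0)*40 = 11*40 = 440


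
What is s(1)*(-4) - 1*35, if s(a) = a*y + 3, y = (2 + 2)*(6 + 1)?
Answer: -159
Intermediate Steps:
y = 28 (y = 4*7 = 28)
s(a) = 3 + 28*a (s(a) = a*28 + 3 = 28*a + 3 = 3 + 28*a)
s(1)*(-4) - 1*35 = (3 + 28*1)*(-4) - 1*35 = (3 + 28)*(-4) - 35 = 31*(-4) - 35 = -124 - 35 = -159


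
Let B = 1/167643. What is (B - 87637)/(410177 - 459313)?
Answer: 7345864795/4118653224 ≈ 1.7836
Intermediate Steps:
B = 1/167643 ≈ 5.9651e-6
(B - 87637)/(410177 - 459313) = (1/167643 - 87637)/(410177 - 459313) = -14691729590/167643/(-49136) = -14691729590/167643*(-1/49136) = 7345864795/4118653224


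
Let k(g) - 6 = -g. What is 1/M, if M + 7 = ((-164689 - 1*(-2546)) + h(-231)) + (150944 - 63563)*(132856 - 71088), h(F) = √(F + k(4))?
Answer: 5397187458/29129632456792501993 - I*√229/29129632456792501993 ≈ 1.8528e-10 - 5.195e-19*I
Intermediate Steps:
k(g) = 6 - g
h(F) = √(2 + F) (h(F) = √(F + (6 - 1*4)) = √(F + (6 - 4)) = √(F + 2) = √(2 + F))
M = 5397187458 + I*√229 (M = -7 + (((-164689 - 1*(-2546)) + √(2 - 231)) + (150944 - 63563)*(132856 - 71088)) = -7 + (((-164689 + 2546) + √(-229)) + 87381*61768) = -7 + ((-162143 + I*√229) + 5397349608) = -7 + (5397187465 + I*√229) = 5397187458 + I*√229 ≈ 5.3972e+9 + 15.133*I)
1/M = 1/(5397187458 + I*√229)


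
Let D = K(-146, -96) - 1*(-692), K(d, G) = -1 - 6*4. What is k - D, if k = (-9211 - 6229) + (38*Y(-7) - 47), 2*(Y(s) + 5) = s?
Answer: -16477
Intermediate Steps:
Y(s) = -5 + s/2
K(d, G) = -25 (K(d, G) = -1 - 24 = -25)
k = -15810 (k = (-9211 - 6229) + (38*(-5 + (½)*(-7)) - 47) = -15440 + (38*(-5 - 7/2) - 47) = -15440 + (38*(-17/2) - 47) = -15440 + (-323 - 47) = -15440 - 370 = -15810)
D = 667 (D = -25 - 1*(-692) = -25 + 692 = 667)
k - D = -15810 - 1*667 = -15810 - 667 = -16477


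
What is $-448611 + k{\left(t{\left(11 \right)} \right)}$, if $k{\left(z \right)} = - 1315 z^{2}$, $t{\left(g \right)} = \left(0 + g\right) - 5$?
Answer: $-495951$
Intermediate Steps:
$t{\left(g \right)} = -5 + g$ ($t{\left(g \right)} = g - 5 = -5 + g$)
$-448611 + k{\left(t{\left(11 \right)} \right)} = -448611 - 1315 \left(-5 + 11\right)^{2} = -448611 - 1315 \cdot 6^{2} = -448611 - 47340 = -495951$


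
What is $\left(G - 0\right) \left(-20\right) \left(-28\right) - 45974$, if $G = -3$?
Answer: $-47654$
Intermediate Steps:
$\left(G - 0\right) \left(-20\right) \left(-28\right) - 45974 = \left(-3 - 0\right) \left(-20\right) \left(-28\right) - 45974 = \left(-3 + 0\right) \left(-20\right) \left(-28\right) - 45974 = \left(-3\right) \left(-20\right) \left(-28\right) - 45974 = 60 \left(-28\right) - 45974 = -1680 - 45974 = -47654$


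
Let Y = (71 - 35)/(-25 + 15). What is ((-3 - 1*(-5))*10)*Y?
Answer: -72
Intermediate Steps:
Y = -18/5 (Y = 36/(-10) = 36*(-1/10) = -18/5 ≈ -3.6000)
((-3 - 1*(-5))*10)*Y = ((-3 - 1*(-5))*10)*(-18/5) = ((-3 + 5)*10)*(-18/5) = (2*10)*(-18/5) = 20*(-18/5) = -72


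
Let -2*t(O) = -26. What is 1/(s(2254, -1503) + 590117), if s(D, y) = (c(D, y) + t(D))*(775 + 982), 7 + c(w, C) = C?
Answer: -1/2040112 ≈ -4.9017e-7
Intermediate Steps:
t(O) = 13 (t(O) = -1/2*(-26) = 13)
c(w, C) = -7 + C
s(D, y) = 10542 + 1757*y (s(D, y) = ((-7 + y) + 13)*(775 + 982) = (6 + y)*1757 = 10542 + 1757*y)
1/(s(2254, -1503) + 590117) = 1/((10542 + 1757*(-1503)) + 590117) = 1/((10542 - 2640771) + 590117) = 1/(-2630229 + 590117) = 1/(-2040112) = -1/2040112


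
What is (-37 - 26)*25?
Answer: -1575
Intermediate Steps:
(-37 - 26)*25 = -63*25 = -1575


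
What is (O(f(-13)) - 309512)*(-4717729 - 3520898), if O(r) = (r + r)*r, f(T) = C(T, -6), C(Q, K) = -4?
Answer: 2549690283960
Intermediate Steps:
f(T) = -4
O(r) = 2*r² (O(r) = (2*r)*r = 2*r²)
(O(f(-13)) - 309512)*(-4717729 - 3520898) = (2*(-4)² - 309512)*(-4717729 - 3520898) = (2*16 - 309512)*(-8238627) = (32 - 309512)*(-8238627) = -309480*(-8238627) = 2549690283960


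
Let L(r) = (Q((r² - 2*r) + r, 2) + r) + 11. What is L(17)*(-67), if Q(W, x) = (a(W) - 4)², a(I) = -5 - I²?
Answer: -366822593159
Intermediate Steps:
Q(W, x) = (-9 - W²)² (Q(W, x) = ((-5 - W²) - 4)² = (-9 - W²)²)
L(r) = 11 + r + (9 + (r² - r)²)² (L(r) = ((9 + ((r² - 2*r) + r)²)² + r) + 11 = ((9 + (r² - r)²)² + r) + 11 = (r + (9 + (r² - r)²)²) + 11 = 11 + r + (9 + (r² - r)²)²)
L(17)*(-67) = (11 + 17 + (9 + 17²*(-1 + 17)²)²)*(-67) = (11 + 17 + (9 + 289*16²)²)*(-67) = (11 + 17 + (9 + 289*256)²)*(-67) = (11 + 17 + (9 + 73984)²)*(-67) = (11 + 17 + 73993²)*(-67) = (11 + 17 + 5474964049)*(-67) = 5474964077*(-67) = -366822593159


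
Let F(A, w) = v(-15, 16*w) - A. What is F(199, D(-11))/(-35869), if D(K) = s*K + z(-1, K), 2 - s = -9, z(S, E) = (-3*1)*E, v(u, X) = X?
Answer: 1607/35869 ≈ 0.044802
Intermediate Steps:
z(S, E) = -3*E
s = 11 (s = 2 - 1*(-9) = 2 + 9 = 11)
D(K) = 8*K (D(K) = 11*K - 3*K = 8*K)
F(A, w) = -A + 16*w (F(A, w) = 16*w - A = -A + 16*w)
F(199, D(-11))/(-35869) = (-1*199 + 16*(8*(-11)))/(-35869) = (-199 + 16*(-88))*(-1/35869) = (-199 - 1408)*(-1/35869) = -1607*(-1/35869) = 1607/35869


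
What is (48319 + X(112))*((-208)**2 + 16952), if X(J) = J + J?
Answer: 2923065288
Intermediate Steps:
X(J) = 2*J
(48319 + X(112))*((-208)**2 + 16952) = (48319 + 2*112)*((-208)**2 + 16952) = (48319 + 224)*(43264 + 16952) = 48543*60216 = 2923065288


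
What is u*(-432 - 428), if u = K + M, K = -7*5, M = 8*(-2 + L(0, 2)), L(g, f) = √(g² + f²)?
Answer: 30100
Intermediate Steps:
L(g, f) = √(f² + g²)
M = 0 (M = 8*(-2 + √(2² + 0²)) = 8*(-2 + √(4 + 0)) = 8*(-2 + √4) = 8*(-2 + 2) = 8*0 = 0)
K = -35
u = -35 (u = -35 + 0 = -35)
u*(-432 - 428) = -35*(-432 - 428) = -35*(-860) = 30100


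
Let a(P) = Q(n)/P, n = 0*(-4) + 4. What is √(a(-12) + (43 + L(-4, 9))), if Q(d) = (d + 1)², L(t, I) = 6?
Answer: √1689/6 ≈ 6.8496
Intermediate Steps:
n = 4 (n = 0 + 4 = 4)
Q(d) = (1 + d)²
a(P) = 25/P (a(P) = (1 + 4)²/P = 5²/P = 25/P)
√(a(-12) + (43 + L(-4, 9))) = √(25/(-12) + (43 + 6)) = √(25*(-1/12) + 49) = √(-25/12 + 49) = √(563/12) = √1689/6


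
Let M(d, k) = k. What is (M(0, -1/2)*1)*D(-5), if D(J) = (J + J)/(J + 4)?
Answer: -5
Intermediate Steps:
D(J) = 2*J/(4 + J) (D(J) = (2*J)/(4 + J) = 2*J/(4 + J))
(M(0, -1/2)*1)*D(-5) = (-1/2*1)*(2*(-5)/(4 - 5)) = (-1*½*1)*(2*(-5)/(-1)) = (-½*1)*(2*(-5)*(-1)) = -½*10 = -5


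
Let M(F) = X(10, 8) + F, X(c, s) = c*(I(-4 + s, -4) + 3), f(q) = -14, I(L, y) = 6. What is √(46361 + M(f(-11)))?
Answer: √46437 ≈ 215.49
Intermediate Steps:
X(c, s) = 9*c (X(c, s) = c*(6 + 3) = c*9 = 9*c)
M(F) = 90 + F (M(F) = 9*10 + F = 90 + F)
√(46361 + M(f(-11))) = √(46361 + (90 - 14)) = √(46361 + 76) = √46437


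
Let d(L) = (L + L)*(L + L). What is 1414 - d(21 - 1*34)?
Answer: 738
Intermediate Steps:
d(L) = 4*L**2 (d(L) = (2*L)*(2*L) = 4*L**2)
1414 - d(21 - 1*34) = 1414 - 4*(21 - 1*34)**2 = 1414 - 4*(21 - 34)**2 = 1414 - 4*(-13)**2 = 1414 - 4*169 = 1414 - 1*676 = 1414 - 676 = 738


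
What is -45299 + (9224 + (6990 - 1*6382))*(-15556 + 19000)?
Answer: 33816109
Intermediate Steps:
-45299 + (9224 + (6990 - 1*6382))*(-15556 + 19000) = -45299 + (9224 + (6990 - 6382))*3444 = -45299 + (9224 + 608)*3444 = -45299 + 9832*3444 = -45299 + 33861408 = 33816109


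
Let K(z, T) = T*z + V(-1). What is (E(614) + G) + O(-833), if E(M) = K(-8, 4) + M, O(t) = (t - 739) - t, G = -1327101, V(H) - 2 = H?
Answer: -1327257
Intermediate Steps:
V(H) = 2 + H
O(t) = -739 (O(t) = (-739 + t) - t = -739)
K(z, T) = 1 + T*z (K(z, T) = T*z + (2 - 1) = T*z + 1 = 1 + T*z)
E(M) = -31 + M (E(M) = (1 + 4*(-8)) + M = (1 - 32) + M = -31 + M)
(E(614) + G) + O(-833) = ((-31 + 614) - 1327101) - 739 = (583 - 1327101) - 739 = -1326518 - 739 = -1327257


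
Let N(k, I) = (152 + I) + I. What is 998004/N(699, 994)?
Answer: 249501/535 ≈ 466.36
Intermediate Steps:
N(k, I) = 152 + 2*I
998004/N(699, 994) = 998004/(152 + 2*994) = 998004/(152 + 1988) = 998004/2140 = 998004*(1/2140) = 249501/535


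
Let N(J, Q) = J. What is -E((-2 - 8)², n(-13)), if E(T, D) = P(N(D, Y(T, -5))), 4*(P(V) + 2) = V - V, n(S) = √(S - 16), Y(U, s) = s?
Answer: 2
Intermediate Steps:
n(S) = √(-16 + S)
P(V) = -2 (P(V) = -2 + (V - V)/4 = -2 + (¼)*0 = -2 + 0 = -2)
E(T, D) = -2
-E((-2 - 8)², n(-13)) = -1*(-2) = 2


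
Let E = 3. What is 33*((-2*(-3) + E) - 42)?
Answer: -1089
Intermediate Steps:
33*((-2*(-3) + E) - 42) = 33*((-2*(-3) + 3) - 42) = 33*((6 + 3) - 42) = 33*(9 - 42) = 33*(-33) = -1089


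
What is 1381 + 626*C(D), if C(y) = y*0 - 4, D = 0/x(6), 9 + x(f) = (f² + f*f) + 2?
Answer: -1123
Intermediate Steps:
x(f) = -7 + 2*f² (x(f) = -9 + ((f² + f*f) + 2) = -9 + ((f² + f²) + 2) = -9 + (2*f² + 2) = -9 + (2 + 2*f²) = -7 + 2*f²)
D = 0 (D = 0/(-7 + 2*6²) = 0/(-7 + 2*36) = 0/(-7 + 72) = 0/65 = 0*(1/65) = 0)
C(y) = -4 (C(y) = 0 - 4 = -4)
1381 + 626*C(D) = 1381 + 626*(-4) = 1381 - 2504 = -1123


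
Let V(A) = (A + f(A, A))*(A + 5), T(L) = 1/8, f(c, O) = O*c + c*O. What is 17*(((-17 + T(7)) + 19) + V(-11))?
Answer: -188207/8 ≈ -23526.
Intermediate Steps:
f(c, O) = 2*O*c (f(c, O) = O*c + O*c = 2*O*c)
T(L) = ⅛
V(A) = (5 + A)*(A + 2*A²) (V(A) = (A + 2*A*A)*(A + 5) = (A + 2*A²)*(5 + A) = (5 + A)*(A + 2*A²))
17*(((-17 + T(7)) + 19) + V(-11)) = 17*(((-17 + ⅛) + 19) - 11*(5 + 2*(-11)² + 11*(-11))) = 17*((-135/8 + 19) - 11*(5 + 2*121 - 121)) = 17*(17/8 - 11*(5 + 242 - 121)) = 17*(17/8 - 11*126) = 17*(17/8 - 1386) = 17*(-11071/8) = -188207/8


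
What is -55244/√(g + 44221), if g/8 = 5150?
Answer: -7892*√85421/12203 ≈ -189.02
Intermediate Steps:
g = 41200 (g = 8*5150 = 41200)
-55244/√(g + 44221) = -55244/√(41200 + 44221) = -55244*√85421/85421 = -7892*√85421/12203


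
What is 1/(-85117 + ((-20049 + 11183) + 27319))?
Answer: -1/66664 ≈ -1.5001e-5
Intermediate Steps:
1/(-85117 + ((-20049 + 11183) + 27319)) = 1/(-85117 + (-8866 + 27319)) = 1/(-85117 + 18453) = 1/(-66664) = -1/66664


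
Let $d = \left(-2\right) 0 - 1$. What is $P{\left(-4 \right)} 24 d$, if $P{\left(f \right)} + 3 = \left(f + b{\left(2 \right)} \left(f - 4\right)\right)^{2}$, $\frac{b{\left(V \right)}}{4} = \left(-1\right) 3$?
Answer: $-203064$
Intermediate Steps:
$b{\left(V \right)} = -12$ ($b{\left(V \right)} = 4 \left(\left(-1\right) 3\right) = 4 \left(-3\right) = -12$)
$P{\left(f \right)} = -3 + \left(48 - 11 f\right)^{2}$ ($P{\left(f \right)} = -3 + \left(f - 12 \left(f - 4\right)\right)^{2} = -3 + \left(f - 12 \left(-4 + f\right)\right)^{2} = -3 + \left(f - \left(-48 + 12 f\right)\right)^{2} = -3 + \left(48 - 11 f\right)^{2}$)
$d = -1$ ($d = 0 - 1 = -1$)
$P{\left(-4 \right)} 24 d = \left(-3 + \left(48 - -44\right)^{2}\right) 24 \left(-1\right) = \left(-3 + \left(48 + 44\right)^{2}\right) 24 \left(-1\right) = \left(-3 + 92^{2}\right) 24 \left(-1\right) = \left(-3 + 8464\right) 24 \left(-1\right) = 8461 \cdot 24 \left(-1\right) = 203064 \left(-1\right) = -203064$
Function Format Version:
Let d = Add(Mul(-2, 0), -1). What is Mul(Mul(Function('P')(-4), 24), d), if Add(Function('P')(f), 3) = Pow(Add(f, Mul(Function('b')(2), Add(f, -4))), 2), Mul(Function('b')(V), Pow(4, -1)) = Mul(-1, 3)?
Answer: -203064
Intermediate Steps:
Function('b')(V) = -12 (Function('b')(V) = Mul(4, Mul(-1, 3)) = Mul(4, -3) = -12)
Function('P')(f) = Add(-3, Pow(Add(48, Mul(-11, f)), 2)) (Function('P')(f) = Add(-3, Pow(Add(f, Mul(-12, Add(f, -4))), 2)) = Add(-3, Pow(Add(f, Mul(-12, Add(-4, f))), 2)) = Add(-3, Pow(Add(f, Add(48, Mul(-12, f))), 2)) = Add(-3, Pow(Add(48, Mul(-11, f)), 2)))
d = -1 (d = Add(0, -1) = -1)
Mul(Mul(Function('P')(-4), 24), d) = Mul(Mul(Add(-3, Pow(Add(48, Mul(-11, -4)), 2)), 24), -1) = Mul(Mul(Add(-3, Pow(Add(48, 44), 2)), 24), -1) = Mul(Mul(Add(-3, Pow(92, 2)), 24), -1) = Mul(Mul(Add(-3, 8464), 24), -1) = Mul(Mul(8461, 24), -1) = Mul(203064, -1) = -203064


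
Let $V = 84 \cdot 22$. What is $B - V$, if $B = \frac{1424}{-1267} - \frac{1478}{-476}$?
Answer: $- \frac{79522801}{43078} \approx -1846.0$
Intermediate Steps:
$B = \frac{85343}{43078}$ ($B = 1424 \left(- \frac{1}{1267}\right) - - \frac{739}{238} = - \frac{1424}{1267} + \frac{739}{238} = \frac{85343}{43078} \approx 1.9811$)
$V = 1848$
$B - V = \frac{85343}{43078} - 1848 = - \frac{79522801}{43078}$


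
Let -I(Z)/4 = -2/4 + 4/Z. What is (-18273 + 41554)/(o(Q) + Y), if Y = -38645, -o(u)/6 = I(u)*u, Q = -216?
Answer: -23281/35957 ≈ -0.64747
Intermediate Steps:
I(Z) = 2 - 16/Z (I(Z) = -4*(-2/4 + 4/Z) = -4*(-2*¼ + 4/Z) = -4*(-½ + 4/Z) = 2 - 16/Z)
o(u) = -6*u*(2 - 16/u) (o(u) = -6*(2 - 16/u)*u = -6*u*(2 - 16/u))
(-18273 + 41554)/(o(Q) + Y) = (-18273 + 41554)/((96 - 12*(-216)) - 38645) = 23281/((96 + 2592) - 38645) = 23281/(2688 - 38645) = 23281/(-35957) = 23281*(-1/35957) = -23281/35957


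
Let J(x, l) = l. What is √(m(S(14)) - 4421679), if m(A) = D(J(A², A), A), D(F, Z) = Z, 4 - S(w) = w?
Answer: I*√4421689 ≈ 2102.8*I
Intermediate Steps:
S(w) = 4 - w
m(A) = A
√(m(S(14)) - 4421679) = √((4 - 1*14) - 4421679) = √((4 - 14) - 4421679) = √(-10 - 4421679) = √(-4421689) = I*√4421689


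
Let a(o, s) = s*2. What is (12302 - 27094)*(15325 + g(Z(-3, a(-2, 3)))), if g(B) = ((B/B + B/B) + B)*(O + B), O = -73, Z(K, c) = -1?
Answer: -225592792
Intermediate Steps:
a(o, s) = 2*s
g(B) = (-73 + B)*(2 + B) (g(B) = ((B/B + B/B) + B)*(-73 + B) = ((1 + 1) + B)*(-73 + B) = (2 + B)*(-73 + B) = (-73 + B)*(2 + B))
(12302 - 27094)*(15325 + g(Z(-3, a(-2, 3)))) = (12302 - 27094)*(15325 + (-146 + (-1)**2 - 71*(-1))) = -14792*(15325 + (-146 + 1 + 71)) = -14792*(15325 - 74) = -14792*15251 = -225592792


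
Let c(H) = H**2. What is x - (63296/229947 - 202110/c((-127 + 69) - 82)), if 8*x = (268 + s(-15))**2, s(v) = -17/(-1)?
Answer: 572562180254/56337015 ≈ 10163.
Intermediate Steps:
s(v) = 17 (s(v) = -17*(-1) = 17)
x = 81225/8 (x = (268 + 17)**2/8 = (1/8)*285**2 = (1/8)*81225 = 81225/8 ≈ 10153.)
x - (63296/229947 - 202110/c((-127 + 69) - 82)) = 81225/8 - (63296/229947 - 202110/((-127 + 69) - 82)**2) = 81225/8 - (63296*(1/229947) - 202110/(-58 - 82)**2) = 81225/8 - (63296/229947 - 202110/((-140)**2)) = 81225/8 - (63296/229947 - 202110/19600) = 81225/8 - (63296/229947 - 202110*1/19600) = 81225/8 - (63296/229947 - 20211/1960) = 81225/8 - 1*(-4523398657/450696120) = 81225/8 + 4523398657/450696120 = 572562180254/56337015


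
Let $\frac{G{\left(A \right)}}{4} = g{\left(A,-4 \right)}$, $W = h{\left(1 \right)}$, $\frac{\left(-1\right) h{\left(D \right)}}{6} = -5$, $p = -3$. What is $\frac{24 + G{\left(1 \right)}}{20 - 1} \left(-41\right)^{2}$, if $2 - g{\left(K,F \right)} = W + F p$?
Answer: $- \frac{228616}{19} \approx -12032.0$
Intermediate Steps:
$h{\left(D \right)} = 30$ ($h{\left(D \right)} = \left(-6\right) \left(-5\right) = 30$)
$W = 30$
$g{\left(K,F \right)} = -28 + 3 F$ ($g{\left(K,F \right)} = 2 - \left(30 + F \left(-3\right)\right) = 2 - \left(30 - 3 F\right) = 2 + \left(-30 + 3 F\right) = -28 + 3 F$)
$G{\left(A \right)} = -160$ ($G{\left(A \right)} = 4 \left(-28 + 3 \left(-4\right)\right) = 4 \left(-28 - 12\right) = 4 \left(-40\right) = -160$)
$\frac{24 + G{\left(1 \right)}}{20 - 1} \left(-41\right)^{2} = \frac{24 - 160}{20 - 1} \left(-41\right)^{2} = - \frac{136}{19} \cdot 1681 = \left(-136\right) \frac{1}{19} \cdot 1681 = \left(- \frac{136}{19}\right) 1681 = - \frac{228616}{19}$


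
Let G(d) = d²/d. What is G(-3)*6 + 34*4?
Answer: 118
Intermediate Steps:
G(d) = d
G(-3)*6 + 34*4 = -3*6 + 34*4 = -18 + 136 = 118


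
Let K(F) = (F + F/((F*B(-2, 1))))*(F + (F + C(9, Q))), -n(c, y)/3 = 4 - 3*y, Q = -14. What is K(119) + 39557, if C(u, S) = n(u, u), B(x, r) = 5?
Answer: 380757/5 ≈ 76151.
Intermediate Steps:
n(c, y) = -12 + 9*y (n(c, y) = -3*(4 - 3*y) = -12 + 9*y)
C(u, S) = -12 + 9*u
K(F) = (69 + 2*F)*(1/5 + F) (K(F) = (F + F/((F*5)))*(F + (F + (-12 + 9*9))) = (F + F/((5*F)))*(F + (F + (-12 + 81))) = (F + F*(1/(5*F)))*(F + (F + 69)) = (F + 1/5)*(F + (69 + F)) = (1/5 + F)*(69 + 2*F) = (69 + 2*F)*(1/5 + F))
K(119) + 39557 = (69/5 + 2*119**2 + (347/5)*119) + 39557 = (69/5 + 2*14161 + 41293/5) + 39557 = (69/5 + 28322 + 41293/5) + 39557 = 182972/5 + 39557 = 380757/5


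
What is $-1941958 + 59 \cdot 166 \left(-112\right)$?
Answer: $-3038886$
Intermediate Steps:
$-1941958 + 59 \cdot 166 \left(-112\right) = -1941958 + 9794 \left(-112\right) = -1941958 - 1096928 = -3038886$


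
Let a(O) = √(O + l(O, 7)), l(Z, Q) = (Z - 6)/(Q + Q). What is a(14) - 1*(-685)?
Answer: 685 + √714/7 ≈ 688.82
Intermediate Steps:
l(Z, Q) = (-6 + Z)/(2*Q) (l(Z, Q) = (-6 + Z)/((2*Q)) = (-6 + Z)*(1/(2*Q)) = (-6 + Z)/(2*Q))
a(O) = √(-3/7 + 15*O/14) (a(O) = √(O + (½)*(-6 + O)/7) = √(O + (½)*(⅐)*(-6 + O)) = √(O + (-3/7 + O/14)) = √(-3/7 + 15*O/14))
a(14) - 1*(-685) = √(-84 + 210*14)/14 - 1*(-685) = √(-84 + 2940)/14 + 685 = √2856/14 + 685 = (2*√714)/14 + 685 = √714/7 + 685 = 685 + √714/7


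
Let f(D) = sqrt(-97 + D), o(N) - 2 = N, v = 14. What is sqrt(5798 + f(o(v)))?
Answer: sqrt(5798 + 9*I) ≈ 76.145 + 0.0591*I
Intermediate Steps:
o(N) = 2 + N
sqrt(5798 + f(o(v))) = sqrt(5798 + sqrt(-97 + (2 + 14))) = sqrt(5798 + sqrt(-97 + 16)) = sqrt(5798 + sqrt(-81)) = sqrt(5798 + 9*I)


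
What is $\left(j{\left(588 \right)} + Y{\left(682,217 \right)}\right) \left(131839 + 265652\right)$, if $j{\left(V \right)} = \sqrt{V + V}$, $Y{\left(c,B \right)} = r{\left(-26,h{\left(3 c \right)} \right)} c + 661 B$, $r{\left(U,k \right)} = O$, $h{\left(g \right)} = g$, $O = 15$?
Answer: $61081249497 + 5564874 \sqrt{6} \approx 6.1095 \cdot 10^{10}$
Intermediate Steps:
$r{\left(U,k \right)} = 15$
$Y{\left(c,B \right)} = 15 c + 661 B$
$j{\left(V \right)} = \sqrt{2} \sqrt{V}$ ($j{\left(V \right)} = \sqrt{2 V} = \sqrt{2} \sqrt{V}$)
$\left(j{\left(588 \right)} + Y{\left(682,217 \right)}\right) \left(131839 + 265652\right) = \left(\sqrt{2} \sqrt{588} + \left(15 \cdot 682 + 661 \cdot 217\right)\right) \left(131839 + 265652\right) = \left(\sqrt{2} \cdot 14 \sqrt{3} + \left(10230 + 143437\right)\right) 397491 = \left(14 \sqrt{6} + 153667\right) 397491 = \left(153667 + 14 \sqrt{6}\right) 397491 = 61081249497 + 5564874 \sqrt{6}$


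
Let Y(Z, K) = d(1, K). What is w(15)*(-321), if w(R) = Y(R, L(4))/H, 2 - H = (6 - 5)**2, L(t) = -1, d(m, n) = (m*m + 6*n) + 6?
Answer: -321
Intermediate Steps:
d(m, n) = 6 + m**2 + 6*n (d(m, n) = (m**2 + 6*n) + 6 = 6 + m**2 + 6*n)
Y(Z, K) = 7 + 6*K (Y(Z, K) = 6 + 1**2 + 6*K = 6 + 1 + 6*K = 7 + 6*K)
H = 1 (H = 2 - (6 - 5)**2 = 2 - 1*1**2 = 2 - 1*1 = 2 - 1 = 1)
w(R) = 1 (w(R) = (7 + 6*(-1))/1 = (7 - 6)*1 = 1*1 = 1)
w(15)*(-321) = 1*(-321) = -321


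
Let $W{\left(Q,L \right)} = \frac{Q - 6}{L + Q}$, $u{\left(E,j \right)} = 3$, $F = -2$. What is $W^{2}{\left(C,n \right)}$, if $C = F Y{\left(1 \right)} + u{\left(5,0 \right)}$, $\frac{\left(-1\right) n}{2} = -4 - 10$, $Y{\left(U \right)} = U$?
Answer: $\frac{25}{841} \approx 0.029727$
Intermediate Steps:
$n = 28$ ($n = - 2 \left(-4 - 10\right) = \left(-2\right) \left(-14\right) = 28$)
$C = 1$ ($C = \left(-2\right) 1 + 3 = -2 + 3 = 1$)
$W{\left(Q,L \right)} = \frac{-6 + Q}{L + Q}$
$W^{2}{\left(C,n \right)} = \left(\frac{-6 + 1}{28 + 1}\right)^{2} = \left(\frac{1}{29} \left(-5\right)\right)^{2} = \left(- \frac{5}{29}\right)^{2} = \frac{25}{841}$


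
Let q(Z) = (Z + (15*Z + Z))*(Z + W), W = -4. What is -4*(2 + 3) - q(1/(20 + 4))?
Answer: -9905/576 ≈ -17.196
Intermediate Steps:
q(Z) = 17*Z*(-4 + Z) (q(Z) = (Z + (15*Z + Z))*(Z - 4) = (Z + 16*Z)*(-4 + Z) = (17*Z)*(-4 + Z) = 17*Z*(-4 + Z))
-4*(2 + 3) - q(1/(20 + 4)) = -4*(2 + 3) - 17*(-4 + 1/(20 + 4))/(20 + 4) = -4*5 - 17*(-4 + 1/24)/24 = -20 - 17*(-4 + 1/24)/24 = -20 - 17*(-95)/(24*24) = -20 - 1*(-1615/576) = -20 + 1615/576 = -9905/576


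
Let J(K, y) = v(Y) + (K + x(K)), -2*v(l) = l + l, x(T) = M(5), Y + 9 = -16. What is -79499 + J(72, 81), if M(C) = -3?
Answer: -79405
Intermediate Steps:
Y = -25 (Y = -9 - 16 = -25)
x(T) = -3
v(l) = -l (v(l) = -(l + l)/2 = -l)
J(K, y) = 22 + K (J(K, y) = -1*(-25) + (K - 3) = 25 + (-3 + K) = 22 + K)
-79499 + J(72, 81) = -79499 + (22 + 72) = -79499 + 94 = -79405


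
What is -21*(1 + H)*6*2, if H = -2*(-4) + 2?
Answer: -2772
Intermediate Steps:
H = 10 (H = 8 + 2 = 10)
-21*(1 + H)*6*2 = -21*(1 + 10)*6*2 = -231*6*2 = -21*66*2 = -1386*2 = -2772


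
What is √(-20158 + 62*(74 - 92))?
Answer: I*√21274 ≈ 145.86*I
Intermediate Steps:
√(-20158 + 62*(74 - 92)) = √(-20158 + 62*(-18)) = √(-20158 - 1116) = √(-21274) = I*√21274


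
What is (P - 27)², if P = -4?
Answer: 961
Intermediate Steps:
(P - 27)² = (-4 - 27)² = (-31)² = 961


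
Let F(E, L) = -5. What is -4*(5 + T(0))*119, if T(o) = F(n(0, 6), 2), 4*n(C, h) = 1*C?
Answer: 0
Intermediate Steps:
n(C, h) = C/4 (n(C, h) = (1*C)/4 = C/4)
T(o) = -5
-4*(5 + T(0))*119 = -4*(5 - 5)*119 = -4*0*119 = 0*119 = 0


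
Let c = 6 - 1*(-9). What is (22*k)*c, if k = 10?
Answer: 3300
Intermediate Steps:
c = 15 (c = 6 + 9 = 15)
(22*k)*c = (22*10)*15 = 220*15 = 3300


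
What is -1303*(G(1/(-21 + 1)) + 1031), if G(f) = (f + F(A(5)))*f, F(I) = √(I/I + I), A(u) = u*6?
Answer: -537358503/400 + 1303*√31/20 ≈ -1.3430e+6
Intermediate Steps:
A(u) = 6*u
F(I) = √(1 + I)
G(f) = f*(f + √31) (G(f) = (f + √(1 + 6*5))*f = (f + √(1 + 30))*f = (f + √31)*f = f*(f + √31))
-1303*(G(1/(-21 + 1)) + 1031) = -1303*((1/(-21 + 1) + √31)/(-21 + 1) + 1031) = -1303*((1/(-20) + √31)/(-20) + 1031) = -1303*(-(-1/20 + √31)/20 + 1031) = -1303*((1/400 - √31/20) + 1031) = -1303*(412401/400 - √31/20) = -537358503/400 + 1303*√31/20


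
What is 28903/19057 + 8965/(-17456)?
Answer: 333684763/332658992 ≈ 1.0031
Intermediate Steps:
28903/19057 + 8965/(-17456) = 28903*(1/19057) + 8965*(-1/17456) = 28903/19057 - 8965/17456 = 333684763/332658992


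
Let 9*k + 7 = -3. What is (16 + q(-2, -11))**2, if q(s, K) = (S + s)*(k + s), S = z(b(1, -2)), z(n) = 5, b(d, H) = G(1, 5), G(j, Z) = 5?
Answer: 400/9 ≈ 44.444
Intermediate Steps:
k = -10/9 (k = -7/9 + (1/9)*(-3) = -7/9 - 1/3 = -10/9 ≈ -1.1111)
b(d, H) = 5
S = 5
q(s, K) = (5 + s)*(-10/9 + s)
(16 + q(-2, -11))**2 = (16 + (-50/9 + (-2)**2 + (35/9)*(-2)))**2 = (16 + (-50/9 + 4 - 70/9))**2 = (16 - 28/3)**2 = (20/3)**2 = 400/9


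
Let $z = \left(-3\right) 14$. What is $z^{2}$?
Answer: $1764$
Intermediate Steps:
$z = -42$
$z^{2} = \left(-42\right)^{2} = 1764$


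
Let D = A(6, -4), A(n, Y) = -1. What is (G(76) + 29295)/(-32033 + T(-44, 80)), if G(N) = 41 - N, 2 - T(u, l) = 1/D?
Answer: -2926/3203 ≈ -0.91352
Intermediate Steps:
D = -1
T(u, l) = 3 (T(u, l) = 2 - 1/(-1) = 2 - 1*(-1) = 2 + 1 = 3)
(G(76) + 29295)/(-32033 + T(-44, 80)) = ((41 - 1*76) + 29295)/(-32033 + 3) = ((41 - 76) + 29295)/(-32030) = (-35 + 29295)*(-1/32030) = 29260*(-1/32030) = -2926/3203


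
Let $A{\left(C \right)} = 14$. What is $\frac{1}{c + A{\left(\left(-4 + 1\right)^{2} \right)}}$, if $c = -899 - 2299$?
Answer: $- \frac{1}{3184} \approx -0.00031407$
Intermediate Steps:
$c = -3198$ ($c = -899 - 2299 = -3198$)
$\frac{1}{c + A{\left(\left(-4 + 1\right)^{2} \right)}} = \frac{1}{-3198 + 14} = \frac{1}{-3184} = - \frac{1}{3184}$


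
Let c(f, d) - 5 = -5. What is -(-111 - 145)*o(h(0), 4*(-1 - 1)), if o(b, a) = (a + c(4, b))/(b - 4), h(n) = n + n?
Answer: 512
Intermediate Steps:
c(f, d) = 0 (c(f, d) = 5 - 5 = 0)
h(n) = 2*n
o(b, a) = a/(-4 + b) (o(b, a) = (a + 0)/(b - 4) = a/(-4 + b))
-(-111 - 145)*o(h(0), 4*(-1 - 1)) = -(-111 - 145)*(4*(-1 - 1))/(-4 + 2*0) = -(-256)*(4*(-2))/(-4 + 0) = -(-256)*(-8/(-4)) = -(-256)*(-8*(-¼)) = -(-256)*2 = -1*(-512) = 512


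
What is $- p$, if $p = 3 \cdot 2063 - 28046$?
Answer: $21857$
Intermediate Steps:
$p = -21857$ ($p = 6189 - 28046 = -21857$)
$- p = \left(-1\right) \left(-21857\right) = 21857$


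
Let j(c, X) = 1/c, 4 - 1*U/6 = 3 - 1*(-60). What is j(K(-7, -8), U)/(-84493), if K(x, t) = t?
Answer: 1/675944 ≈ 1.4794e-6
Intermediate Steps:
U = -354 (U = 24 - 6*(3 - 1*(-60)) = 24 - 6*(3 + 60) = 24 - 6*63 = 24 - 378 = -354)
j(K(-7, -8), U)/(-84493) = 1/(-8*(-84493)) = -⅛*(-1/84493) = 1/675944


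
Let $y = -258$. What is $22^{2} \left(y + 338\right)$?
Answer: $38720$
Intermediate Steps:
$22^{2} \left(y + 338\right) = 22^{2} \left(-258 + 338\right) = 484 \cdot 80 = 38720$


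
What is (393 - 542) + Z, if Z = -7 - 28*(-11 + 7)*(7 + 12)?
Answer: 1972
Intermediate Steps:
Z = 2121 (Z = -7 - (-112)*19 = -7 - 28*(-76) = -7 + 2128 = 2121)
(393 - 542) + Z = (393 - 542) + 2121 = -149 + 2121 = 1972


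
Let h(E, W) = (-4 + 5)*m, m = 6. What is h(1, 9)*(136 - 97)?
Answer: 234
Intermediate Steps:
h(E, W) = 6 (h(E, W) = (-4 + 5)*6 = 1*6 = 6)
h(1, 9)*(136 - 97) = 6*(136 - 97) = 6*39 = 234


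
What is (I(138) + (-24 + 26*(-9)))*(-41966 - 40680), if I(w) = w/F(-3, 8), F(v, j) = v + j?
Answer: 95208192/5 ≈ 1.9042e+7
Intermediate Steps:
F(v, j) = j + v
I(w) = w/5 (I(w) = w/(8 - 3) = w/5)
(I(138) + (-24 + 26*(-9)))*(-41966 - 40680) = ((1/5)*138 + (-24 + 26*(-9)))*(-41966 - 40680) = (138/5 + (-24 - 234))*(-82646) = (138/5 - 258)*(-82646) = -1152/5*(-82646) = 95208192/5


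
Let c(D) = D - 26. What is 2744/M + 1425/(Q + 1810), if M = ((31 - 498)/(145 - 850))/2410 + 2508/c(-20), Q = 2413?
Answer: -9179552270025/183622758793 ≈ -49.991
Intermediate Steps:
c(D) = -26 + D
M = -2130597959/39078150 (M = ((31 - 498)/(145 - 850))/2410 + 2508/(-26 - 20) = -467/(-705)*(1/2410) + 2508/(-46) = -467*(-1/705)*(1/2410) + 2508*(-1/46) = (467/705)*(1/2410) - 1254/23 = 467/1699050 - 1254/23 = -2130597959/39078150 ≈ -54.521)
2744/M + 1425/(Q + 1810) = 2744/(-2130597959/39078150) + 1425/(2413 + 1810) = 2744*(-39078150/2130597959) + 1425/4223 = -2188376400/43481591 + 1425*(1/4223) = -2188376400/43481591 + 1425/4223 = -9179552270025/183622758793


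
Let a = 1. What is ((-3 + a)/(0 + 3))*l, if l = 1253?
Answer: -2506/3 ≈ -835.33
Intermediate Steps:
((-3 + a)/(0 + 3))*l = ((-3 + 1)/(0 + 3))*1253 = -2/3*1253 = -2*⅓*1253 = -⅔*1253 = -2506/3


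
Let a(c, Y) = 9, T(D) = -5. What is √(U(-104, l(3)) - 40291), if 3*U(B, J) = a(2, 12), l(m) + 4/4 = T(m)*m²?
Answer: 4*I*√2518 ≈ 200.72*I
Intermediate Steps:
l(m) = -1 - 5*m²
U(B, J) = 3 (U(B, J) = (⅓)*9 = 3)
√(U(-104, l(3)) - 40291) = √(3 - 40291) = √(-40288) = 4*I*√2518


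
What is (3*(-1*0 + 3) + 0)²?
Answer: 81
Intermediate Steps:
(3*(-1*0 + 3) + 0)² = (3*(0 + 3) + 0)² = (3*3 + 0)² = (9 + 0)² = 9² = 81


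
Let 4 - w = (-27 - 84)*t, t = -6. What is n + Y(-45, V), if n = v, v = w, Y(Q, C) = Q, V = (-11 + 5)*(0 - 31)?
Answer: -707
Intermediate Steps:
V = 186 (V = -6*(-31) = 186)
w = -662 (w = 4 - (-27 - 84)*(-6) = 4 - (-111)*(-6) = 4 - 1*666 = 4 - 666 = -662)
v = -662
n = -662
n + Y(-45, V) = -662 - 45 = -707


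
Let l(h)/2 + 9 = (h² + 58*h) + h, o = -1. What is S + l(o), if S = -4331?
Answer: -4465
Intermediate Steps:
l(h) = -18 + 2*h² + 118*h (l(h) = -18 + 2*((h² + 58*h) + h) = -18 + 2*(h² + 59*h) = -18 + (2*h² + 118*h) = -18 + 2*h² + 118*h)
S + l(o) = -4331 + (-18 + 2*(-1)² + 118*(-1)) = -4331 + (-18 + 2*1 - 118) = -4331 + (-18 + 2 - 118) = -4331 - 134 = -4465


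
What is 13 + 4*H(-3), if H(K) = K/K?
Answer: 17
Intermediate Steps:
H(K) = 1
13 + 4*H(-3) = 13 + 4*1 = 13 + 4 = 17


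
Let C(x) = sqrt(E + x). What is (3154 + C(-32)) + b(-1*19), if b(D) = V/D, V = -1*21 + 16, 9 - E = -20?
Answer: 59931/19 + I*sqrt(3) ≈ 3154.3 + 1.732*I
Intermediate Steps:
E = 29 (E = 9 - 1*(-20) = 9 + 20 = 29)
V = -5 (V = -21 + 16 = -5)
b(D) = -5/D
C(x) = sqrt(29 + x)
(3154 + C(-32)) + b(-1*19) = (3154 + sqrt(29 - 32)) - 5/((-1*19)) = (3154 + sqrt(-3)) - 5/(-19) = (3154 + I*sqrt(3)) - 5*(-1/19) = (3154 + I*sqrt(3)) + 5/19 = 59931/19 + I*sqrt(3)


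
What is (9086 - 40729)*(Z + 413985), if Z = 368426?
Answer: -24757831273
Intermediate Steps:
(9086 - 40729)*(Z + 413985) = (9086 - 40729)*(368426 + 413985) = -31643*782411 = -24757831273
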